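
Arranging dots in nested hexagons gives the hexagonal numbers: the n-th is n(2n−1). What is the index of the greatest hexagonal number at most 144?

8

Solve n(2n−1) ≤ 144 for integer n.
n = 8 gives 120 ≤ 144, while n = 9 gives 153 > 144; so the answer is index 8.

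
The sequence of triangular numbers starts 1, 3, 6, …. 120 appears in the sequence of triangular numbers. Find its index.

Set n(n+1)/2 = 120, giving n² + n − 240 = 0.
The discriminant is 1 + 8·120 = 961, and √961 = 31.
So n = (-1 + 31) / 2 = 30/2 = 15.
Check: 15·16/2 = 120. ✓

15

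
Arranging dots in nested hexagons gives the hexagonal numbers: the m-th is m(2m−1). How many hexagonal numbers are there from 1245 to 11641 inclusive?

The n-th hexagonal number is n(2n−1).
Smallest index with value ≥ 1245: n = 26 (giving 1326).
Largest index with value ≤ 11641: n = 76 (giving 11476).
Indices 26 through 76: 51 terms.

51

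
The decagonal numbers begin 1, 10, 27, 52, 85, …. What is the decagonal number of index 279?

The 279th decagonal number is n(4n−3) with n = 279.
279·(4·279 − 3) = 279·1113 = 310527.

310527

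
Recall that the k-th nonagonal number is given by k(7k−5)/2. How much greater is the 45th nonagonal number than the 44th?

Consecutive nonagonal numbers differ by 7n − 6: here 7·45 − 6 = 309.

309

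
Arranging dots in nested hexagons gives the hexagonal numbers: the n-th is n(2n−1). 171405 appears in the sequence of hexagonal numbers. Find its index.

293

Set n(2n−1) = 171405, giving 2n² − n − 171405 = 0.
The discriminant is 1 + 8·171405 = 1371241, and √1371241 = 1171.
So n = (1 + 1171) / 4 = 1172/4 = 293.
Check: 293·(2·293 − 1) = 171405. ✓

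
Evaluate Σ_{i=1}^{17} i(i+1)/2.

969

Σ i(i+1)/2 = (Σi² + Σi) / 2 over i = 1..17.
Σi = 153 and Σi² = 1785.
(1·1785 + 1·153) / 2 = 1938/2 = 969.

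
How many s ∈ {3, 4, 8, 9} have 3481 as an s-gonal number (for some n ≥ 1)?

1

s = 3: P(3, 82) = 3403 and P(3, 83) = 3486; 3481 is not s-gonal.
s = 4: P(4, 59) = 3481. ✓
s = 8: P(8, 34) = 3400 and P(8, 35) = 3605; 3481 is not s-gonal.
s = 9: P(9, 31) = 3286 and P(9, 32) = 3504; 3481 is not s-gonal.
Hits: s ∈ {4} → 1.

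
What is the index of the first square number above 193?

Solve n² > 193 for integer n.
The largest n with value ≤ 193 is 13 (since 169 ≤ 193 < 196), so the first above is n = 14, value 196.

14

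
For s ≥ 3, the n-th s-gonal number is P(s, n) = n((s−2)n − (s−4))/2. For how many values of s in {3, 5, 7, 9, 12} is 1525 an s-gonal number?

1

s = 3: P(3, 54) = 1485 and P(3, 55) = 1540; 1525 is not s-gonal.
s = 5: P(5, 32) = 1520 and P(5, 33) = 1617; 1525 is not s-gonal.
s = 7: P(7, 25) = 1525. ✓
s = 9: P(9, 21) = 1491 and P(9, 22) = 1639; 1525 is not s-gonal.
s = 12: P(12, 17) = 1377 and P(12, 18) = 1548; 1525 is not s-gonal.
Hits: s ∈ {7} → 1.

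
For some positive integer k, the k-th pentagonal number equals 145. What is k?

10

Set n(3n−1)/2 = 145, giving 3n² − n − 290 = 0.
The discriminant is 1 + 24·145 = 3481, and √3481 = 59.
So n = (1 + 59) / 6 = 60/6 = 10.
Check: 10·(3·10 − 1)/2 = 145. ✓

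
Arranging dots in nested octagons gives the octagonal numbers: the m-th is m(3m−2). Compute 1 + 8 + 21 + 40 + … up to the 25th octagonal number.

Σ i(3i−2) = 3Σi² − 2Σi over i = 1..25.
Σi = 325 and Σi² = 5525.
3·5525 − 2·325 = 15925.

15925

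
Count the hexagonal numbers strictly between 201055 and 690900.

270

The n-th hexagonal number is n(2n−1).
Smallest index with value > 201055: n = 318 (giving 201930).
Largest index with value < 690900: n = 587 (giving 688551).
Indices 318 through 587: 270 terms.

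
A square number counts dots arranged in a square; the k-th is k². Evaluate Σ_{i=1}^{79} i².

167480

Σ_{i=1}^{79} i² = 79·80·159/6 = 167480.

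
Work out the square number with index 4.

16

The 4th square number is n² with n = 4.
4² = 16.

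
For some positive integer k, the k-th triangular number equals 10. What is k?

Set n(n+1)/2 = 10, giving n² + n − 20 = 0.
The discriminant is 1 + 8·10 = 81, and √81 = 9.
So n = (-1 + 9) / 2 = 8/2 = 4.

4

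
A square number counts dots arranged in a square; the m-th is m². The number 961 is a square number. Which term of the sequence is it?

31

We need n² = 961, so n = √961 = 31.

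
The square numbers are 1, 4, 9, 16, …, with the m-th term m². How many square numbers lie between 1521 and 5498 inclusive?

The n-th square number is n².
Smallest index with value ≥ 1521: n = 39 (giving 1521).
Largest index with value ≤ 5498: n = 74 (giving 5476).
Indices 39 through 74: 36 terms.

36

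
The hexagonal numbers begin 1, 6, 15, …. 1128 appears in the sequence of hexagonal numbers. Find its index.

Set n(2n−1) = 1128, giving 2n² − n − 1128 = 0.
The discriminant is 1 + 8·1128 = 9025, and √9025 = 95.
So n = (1 + 95) / 4 = 96/4 = 24.
Check: 24·(2·24 − 1) = 1128. ✓

24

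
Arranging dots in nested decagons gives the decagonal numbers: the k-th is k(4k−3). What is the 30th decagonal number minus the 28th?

30·(4·30 − 3) = 3510 and 28·(4·28 − 3) = 3052.
Difference: 3510 − 3052 = 458.

458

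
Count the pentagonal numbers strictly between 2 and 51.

4

The n-th pentagonal number is n(3n−1)/2.
Smallest index with value > 2: n = 2 (giving 5).
Largest index with value < 51: n = 5 (giving 35).
Indices 2 through 5: 4 terms.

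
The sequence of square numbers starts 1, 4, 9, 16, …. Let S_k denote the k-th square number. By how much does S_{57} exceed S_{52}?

545

57² = 3249 and 52² = 2704.
Difference: 3249 − 2704 = 545.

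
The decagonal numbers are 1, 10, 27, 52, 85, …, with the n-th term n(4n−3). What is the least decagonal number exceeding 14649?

Solve n(4n−3) > 14649 for integer n.
The largest n with value ≤ 14649 is 60 (since 14220 ≤ 14649 < 14701), so the first above is n = 61, value 14701.

14701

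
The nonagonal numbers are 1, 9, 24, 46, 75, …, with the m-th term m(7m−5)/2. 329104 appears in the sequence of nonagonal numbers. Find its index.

Set n(7n−5)/2 = 329104, giving 7n² − 5n − 658208 = 0.
The discriminant is 25 + 56·329104 = 18429849, and √18429849 = 4293.
So n = (5 + 4293) / 14 = 4298/14 = 307.

307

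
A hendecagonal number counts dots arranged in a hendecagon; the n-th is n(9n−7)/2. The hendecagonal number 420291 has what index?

306

Set n(9n−7)/2 = 420291, giving 9n² − 7n − 840582 = 0.
The discriminant is 49 + 72·420291 = 30261001, and √30261001 = 5501.
So n = (7 + 5501) / 18 = 5508/18 = 306.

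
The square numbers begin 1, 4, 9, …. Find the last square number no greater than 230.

Solve n² ≤ 230 for integer n.
n = 15 gives 225 ≤ 230, while n = 16 gives 256 > 230; so the answer is 225.

225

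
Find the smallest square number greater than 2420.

2500

Solve n² > 2420 for integer n.
The largest n with value ≤ 2420 is 49 (since 2401 ≤ 2420 < 2500), so the first above is n = 50, value 2500.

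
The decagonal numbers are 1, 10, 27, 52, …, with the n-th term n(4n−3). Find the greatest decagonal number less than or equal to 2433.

2425

Solve n(4n−3) ≤ 2433 for integer n.
n = 25 gives 2425 ≤ 2433, while n = 26 gives 2626 > 2433; so the answer is 2425.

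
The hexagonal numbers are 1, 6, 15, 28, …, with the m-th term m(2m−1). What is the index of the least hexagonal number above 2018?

Solve n(2n−1) > 2018 for integer n.
The largest n with value ≤ 2018 is 32 (since 2016 ≤ 2018 < 2145), so the first above is n = 33, value 2145.

33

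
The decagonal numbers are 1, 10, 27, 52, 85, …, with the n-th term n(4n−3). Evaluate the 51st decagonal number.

The 51st decagonal number is n(4n−3) with n = 51.
51·(4·51 − 3) = 51·201 = 10251.

10251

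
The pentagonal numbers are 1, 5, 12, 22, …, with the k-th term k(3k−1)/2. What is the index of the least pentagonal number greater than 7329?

Solve n(3n−1)/2 > 7329 for integer n.
The largest n with value ≤ 7329 is 70 (since 7315 ≤ 7329 < 7526), so the first above is n = 71, value 7526.

71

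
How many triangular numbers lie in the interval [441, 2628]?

43

The n-th triangular number is n(n+1)/2.
Smallest index with value ≥ 441: n = 30 (giving 465).
Largest index with value ≤ 2628: n = 72 (giving 2628).
Indices 30 through 72: 43 terms.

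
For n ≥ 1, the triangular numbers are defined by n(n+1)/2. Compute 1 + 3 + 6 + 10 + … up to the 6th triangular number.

56

Σ i(i+1)/2 = (Σi² + Σi) / 2 over i = 1..6.
Σi = 21 and Σi² = 91.
(1·91 + 1·21) / 2 = 112/2 = 56.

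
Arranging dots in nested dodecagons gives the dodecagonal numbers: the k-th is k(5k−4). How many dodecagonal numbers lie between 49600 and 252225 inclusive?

126

The n-th dodecagonal number is n(5n−4).
Smallest index with value ≥ 49600: n = 100 (giving 49600).
Largest index with value ≤ 252225: n = 225 (giving 252225).
Indices 100 through 225: 126 terms.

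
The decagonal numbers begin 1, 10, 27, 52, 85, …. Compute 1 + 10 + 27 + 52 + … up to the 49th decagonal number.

158025

Σ i(4i−3) = 4Σi² − 3Σi over i = 1..49.
Σi = 1225 and Σi² = 40425.
4·40425 − 3·1225 = 158025.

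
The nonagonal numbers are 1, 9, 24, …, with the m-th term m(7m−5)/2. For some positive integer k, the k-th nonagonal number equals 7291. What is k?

46

Set n(7n−5)/2 = 7291, giving 7n² − 5n − 14582 = 0.
So n = (5 + 639) / 14 = 644/14 = 46.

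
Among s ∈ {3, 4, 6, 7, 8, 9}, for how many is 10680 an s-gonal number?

s = 3: P(3, 145) = 10585 and P(3, 146) = 10731; 10680 is not s-gonal.
s = 4: P(4, 103) = 10609 and P(4, 104) = 10816; 10680 is not s-gonal.
s = 6: P(6, 73) = 10585 and P(6, 74) = 10878; 10680 is not s-gonal.
s = 7: P(7, 65) = 10465 and P(7, 66) = 10791; 10680 is not s-gonal.
s = 8: P(8, 60) = 10680. ✓
s = 9: P(9, 55) = 10450 and P(9, 56) = 10836; 10680 is not s-gonal.
Hits: s ∈ {8} → 1.

1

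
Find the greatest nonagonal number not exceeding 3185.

3075

Solve n(7n−5)/2 ≤ 3185 for integer n.
n = 30 gives 3075 ≤ 3185, while n = 31 gives 3286 > 3185; so the answer is 3075.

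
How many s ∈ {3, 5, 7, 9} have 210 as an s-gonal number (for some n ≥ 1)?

2

s = 3: P(3, 20) = 210. ✓
s = 5: P(5, 12) = 210. ✓
s = 7: P(7, 9) = 189 and P(7, 10) = 235; 210 is not s-gonal.
s = 9: P(9, 8) = 204 and P(9, 9) = 261; 210 is not s-gonal.
Hits: s ∈ {3, 5} → 2.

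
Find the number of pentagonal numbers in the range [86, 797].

The n-th pentagonal number is n(3n−1)/2.
Smallest index with value ≥ 86: n = 8 (giving 92).
Largest index with value ≤ 797: n = 23 (giving 782).
Indices 8 through 23: 16 terms.

16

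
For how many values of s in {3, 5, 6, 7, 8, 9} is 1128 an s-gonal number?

2

s = 3: P(3, 47) = 1128. ✓
s = 5: P(5, 27) = 1080 and P(5, 28) = 1162; 1128 is not s-gonal.
s = 6: P(6, 24) = 1128. ✓
s = 7: P(7, 21) = 1071 and P(7, 22) = 1177; 1128 is not s-gonal.
s = 8: P(8, 19) = 1045 and P(8, 20) = 1160; 1128 is not s-gonal.
s = 9: P(9, 18) = 1089 and P(9, 19) = 1216; 1128 is not s-gonal.
Hits: s ∈ {3, 6} → 2.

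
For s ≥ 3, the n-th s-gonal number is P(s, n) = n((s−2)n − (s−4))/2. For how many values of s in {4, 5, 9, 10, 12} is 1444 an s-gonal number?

s = 4: P(4, 38) = 1444. ✓
s = 5: P(5, 31) = 1426 and P(5, 32) = 1520; 1444 is not s-gonal.
s = 9: P(9, 20) = 1350 and P(9, 21) = 1491; 1444 is not s-gonal.
s = 10: P(10, 19) = 1387 and P(10, 20) = 1540; 1444 is not s-gonal.
s = 12: P(12, 17) = 1377 and P(12, 18) = 1548; 1444 is not s-gonal.
Hits: s ∈ {4} → 1.

1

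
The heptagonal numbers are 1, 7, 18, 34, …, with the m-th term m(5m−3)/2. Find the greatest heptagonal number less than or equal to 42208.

Solve n(5n−3)/2 ≤ 42208 for integer n.
n = 130 gives 42055 ≤ 42208, while n = 131 gives 42706 > 42208; so the answer is 42055.

42055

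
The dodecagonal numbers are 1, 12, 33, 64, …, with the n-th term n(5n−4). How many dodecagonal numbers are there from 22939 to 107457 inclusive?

79

The n-th dodecagonal number is n(5n−4).
Smallest index with value ≥ 22939: n = 69 (giving 23529).
Largest index with value ≤ 107457: n = 147 (giving 107457).
Indices 69 through 147: 79 terms.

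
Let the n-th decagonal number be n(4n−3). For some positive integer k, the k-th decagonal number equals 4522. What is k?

34

Set n(4n−3) = 4522, giving 4n² − 3n − 4522 = 0.
So n = (3 + 269) / 8 = 272/8 = 34.
Check: 34·(4·34 − 3) = 4522. ✓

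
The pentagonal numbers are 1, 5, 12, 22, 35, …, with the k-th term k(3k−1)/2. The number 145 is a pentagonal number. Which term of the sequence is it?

Set n(3n−1)/2 = 145, giving 3n² − n − 290 = 0.
The discriminant is 1 + 24·145 = 3481, and √3481 = 59.
So n = (1 + 59) / 6 = 60/6 = 10.
Check: 10·(3·10 − 1)/2 = 145. ✓

10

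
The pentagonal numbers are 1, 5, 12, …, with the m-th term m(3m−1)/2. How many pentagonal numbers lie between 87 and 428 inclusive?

10

The n-th pentagonal number is n(3n−1)/2.
Smallest index with value ≥ 87: n = 8 (giving 92).
Largest index with value ≤ 428: n = 17 (giving 425).
Indices 8 through 17: 10 terms.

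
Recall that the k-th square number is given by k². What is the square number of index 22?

484

The 22nd square number is n² with n = 22.
22² = 484.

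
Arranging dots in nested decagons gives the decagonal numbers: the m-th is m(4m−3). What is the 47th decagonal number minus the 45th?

47·(4·47 − 3) = 8695 and 45·(4·45 − 3) = 7965.
Difference: 8695 − 7965 = 730.

730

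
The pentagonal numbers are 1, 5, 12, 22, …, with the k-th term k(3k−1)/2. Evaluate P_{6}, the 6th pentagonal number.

51

6·(3·6 − 1)/2 = 6·17/2 = 51.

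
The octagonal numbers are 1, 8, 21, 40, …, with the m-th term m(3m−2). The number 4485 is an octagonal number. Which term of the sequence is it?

39

Set n(3n−2) = 4485, giving 3n² − 2n − 4485 = 0.
The discriminant is 4 + 12·4485 = 53824, and √53824 = 232.
So n = (2 + 232) / 6 = 234/6 = 39.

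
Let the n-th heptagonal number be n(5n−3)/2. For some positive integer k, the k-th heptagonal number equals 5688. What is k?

Set n(5n−3)/2 = 5688, giving 5n² − 3n − 11376 = 0.
The discriminant is 9 + 40·5688 = 227529, and √227529 = 477.
So n = (3 + 477) / 10 = 480/10 = 48.

48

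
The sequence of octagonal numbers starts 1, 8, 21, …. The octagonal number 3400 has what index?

34

Set n(3n−2) = 3400, giving 3n² − 2n − 3400 = 0.
The discriminant is 4 + 12·3400 = 40804, and √40804 = 202.
So n = (2 + 202) / 6 = 204/6 = 34.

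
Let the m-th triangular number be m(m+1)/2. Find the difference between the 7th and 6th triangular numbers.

7

Consecutive triangular numbers differ by n: T_{7} − T_{6} = 7.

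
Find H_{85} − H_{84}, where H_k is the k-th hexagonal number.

337

Consecutive hexagonal numbers differ by 4n − 3: here 4·85 − 3 = 337.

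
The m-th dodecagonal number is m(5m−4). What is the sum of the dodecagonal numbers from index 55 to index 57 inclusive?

46378

Σ i(5i−4) = 5Σi² − 4Σi over i = 55..57.
Σi = 1653 − 1485 = 168 and Σi² = 63365 − 53955 = 9410.
5·9410 − 4·168 = 46378.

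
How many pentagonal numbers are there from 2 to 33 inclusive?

The n-th pentagonal number is n(3n−1)/2.
Smallest index with value ≥ 2: n = 2 (giving 5).
Largest index with value ≤ 33: n = 4 (giving 22).
Indices 2 through 4: 3 terms.

3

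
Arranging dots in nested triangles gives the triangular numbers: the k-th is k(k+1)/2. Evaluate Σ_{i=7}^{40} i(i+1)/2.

11424

Σ i(i+1)/2 = (Σi² + Σi) / 2 over i = 7..40.
Σi = 820 − 21 = 799 and Σi² = 22140 − 91 = 22049.
(1·22049 + 1·799) / 2 = 22848/2 = 11424.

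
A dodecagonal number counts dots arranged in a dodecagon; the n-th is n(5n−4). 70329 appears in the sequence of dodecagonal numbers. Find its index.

Set n(5n−4) = 70329, giving 5n² − 4n − 70329 = 0.
So n = (4 + 1186) / 10 = 1190/10 = 119.
Check: 119·(5·119 − 4) = 70329. ✓

119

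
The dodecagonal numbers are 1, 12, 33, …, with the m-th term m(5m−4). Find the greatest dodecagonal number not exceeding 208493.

Solve n(5n−4) ≤ 208493 for integer n.
n = 204 gives 207264 ≤ 208493, while n = 205 gives 209305 > 208493; so the answer is 207264.

207264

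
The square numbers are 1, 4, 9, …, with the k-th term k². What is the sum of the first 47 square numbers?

35720

Σ_{i=1}^{47} i² = 47·48·95/6 = 35720.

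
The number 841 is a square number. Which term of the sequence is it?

29

We need n² = 841, so n = √841 = 29.
Check: 29² = 841. ✓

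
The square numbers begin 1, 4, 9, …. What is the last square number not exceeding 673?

Solve n² ≤ 673 for integer n.
n = 25 gives 625 ≤ 673, while n = 26 gives 676 > 673; so the answer is 625.

625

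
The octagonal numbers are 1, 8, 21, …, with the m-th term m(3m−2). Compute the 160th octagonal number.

The 160th octagonal number is n(3n−2) with n = 160.
160·(3·160 − 2) = 160·478 = 76480.

76480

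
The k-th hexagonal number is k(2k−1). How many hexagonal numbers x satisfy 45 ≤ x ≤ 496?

12

The n-th hexagonal number is n(2n−1).
Smallest index with value ≥ 45: n = 5 (giving 45).
Largest index with value ≤ 496: n = 16 (giving 496).
Indices 5 through 16: 12 terms.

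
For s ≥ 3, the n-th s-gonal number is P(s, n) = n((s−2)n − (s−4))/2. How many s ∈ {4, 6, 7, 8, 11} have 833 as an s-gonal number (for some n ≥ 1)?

s = 4: P(4, 28) = 784 and P(4, 29) = 841; 833 is not s-gonal.
s = 6: P(6, 20) = 780 and P(6, 21) = 861; 833 is not s-gonal.
s = 7: P(7, 18) = 783 and P(7, 19) = 874; 833 is not s-gonal.
s = 8: P(8, 17) = 833. ✓
s = 11: P(11, 14) = 833. ✓
Hits: s ∈ {8, 11} → 2.

2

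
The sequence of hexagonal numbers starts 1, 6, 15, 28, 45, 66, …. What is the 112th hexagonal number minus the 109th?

1323

112·(2·112 − 1) = 24976 and 109·(2·109 − 1) = 23653.
Difference: 24976 − 23653 = 1323.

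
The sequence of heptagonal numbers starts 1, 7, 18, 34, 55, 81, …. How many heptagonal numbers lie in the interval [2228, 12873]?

The n-th heptagonal number is n(5n−3)/2.
Smallest index with value ≥ 2228: n = 31 (giving 2356).
Largest index with value ≤ 12873: n = 72 (giving 12852).
Indices 31 through 72: 42 terms.

42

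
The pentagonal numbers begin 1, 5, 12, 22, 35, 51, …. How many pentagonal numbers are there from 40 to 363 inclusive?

The n-th pentagonal number is n(3n−1)/2.
Smallest index with value ≥ 40: n = 6 (giving 51).
Largest index with value ≤ 363: n = 15 (giving 330).
Indices 6 through 15: 10 terms.

10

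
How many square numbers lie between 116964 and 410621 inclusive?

299

The n-th square number is n².
Smallest index with value ≥ 116964: n = 342 (giving 116964).
Largest index with value ≤ 410621: n = 640 (giving 409600).
Indices 342 through 640: 299 terms.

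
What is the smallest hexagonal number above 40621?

40755

Solve n(2n−1) > 40621 for integer n.
The largest n with value ≤ 40621 is 142 (since 40186 ≤ 40621 < 40755), so the first above is n = 143, value 40755.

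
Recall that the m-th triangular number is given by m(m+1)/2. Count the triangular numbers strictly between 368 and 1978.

36

The n-th triangular number is n(n+1)/2.
Smallest index with value > 368: n = 27 (giving 378).
Largest index with value < 1978: n = 62 (giving 1953).
Indices 27 through 62: 36 terms.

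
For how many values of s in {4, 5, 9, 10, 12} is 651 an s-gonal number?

2

s = 4: P(4, 25) = 625 and P(4, 26) = 676; 651 is not s-gonal.
s = 5: P(5, 21) = 651. ✓
s = 9: P(9, 14) = 651. ✓
s = 10: P(10, 13) = 637 and P(10, 14) = 742; 651 is not s-gonal.
s = 12: P(12, 11) = 561 and P(12, 12) = 672; 651 is not s-gonal.
Hits: s ∈ {5, 9} → 2.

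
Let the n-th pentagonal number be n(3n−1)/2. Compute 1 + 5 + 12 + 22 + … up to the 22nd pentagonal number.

5566

Σ i(3i−1)/2 = (3Σi² − Σi) / 2 over i = 1..22.
Σi = 253 and Σi² = 3795.
(3·3795 − 1·253) / 2 = 11132/2 = 5566.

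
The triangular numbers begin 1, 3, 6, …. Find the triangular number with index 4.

10

The 4th triangular number is n(n+1)/2 with n = 4.
4·5/2 = 20/2 = 10.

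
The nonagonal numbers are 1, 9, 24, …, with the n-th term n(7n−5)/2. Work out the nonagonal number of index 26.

The 26th nonagonal number is n(7n−5)/2 with n = 26.
26·(7·26 − 5)/2 = 26·177/2 = 2301.

2301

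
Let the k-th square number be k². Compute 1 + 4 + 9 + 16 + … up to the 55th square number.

Σ_{i=1}^{55} i² = 55·56·111/6 = 56980.

56980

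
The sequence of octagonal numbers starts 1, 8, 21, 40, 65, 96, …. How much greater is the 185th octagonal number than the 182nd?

185·(3·185 − 2) = 102305 and 182·(3·182 − 2) = 99008.
Difference: 102305 − 99008 = 3297.

3297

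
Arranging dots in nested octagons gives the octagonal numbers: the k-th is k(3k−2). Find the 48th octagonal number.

6816

The 48th octagonal number is n(3n−2) with n = 48.
48·(3·48 − 2) = 48·142 = 6816.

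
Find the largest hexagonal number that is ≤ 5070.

4950

Solve n(2n−1) ≤ 5070 for integer n.
n = 50 gives 4950 ≤ 5070, while n = 51 gives 5151 > 5070; so the answer is 4950.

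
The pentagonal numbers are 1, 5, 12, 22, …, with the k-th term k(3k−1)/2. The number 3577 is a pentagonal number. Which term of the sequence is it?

Set n(3n−1)/2 = 3577, giving 3n² − n − 7154 = 0.
The discriminant is 1 + 24·3577 = 85849, and √85849 = 293.
So n = (1 + 293) / 6 = 294/6 = 49.
Check: 49·(3·49 − 1)/2 = 3577. ✓

49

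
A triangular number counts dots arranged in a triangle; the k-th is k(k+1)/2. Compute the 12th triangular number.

12·13/2 = 156/2 = 78.

78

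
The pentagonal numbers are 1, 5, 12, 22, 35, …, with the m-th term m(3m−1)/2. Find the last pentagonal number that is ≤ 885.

852

Solve n(3n−1)/2 ≤ 885 for integer n.
n = 24 gives 852 ≤ 885, while n = 25 gives 925 > 885; so the answer is 852.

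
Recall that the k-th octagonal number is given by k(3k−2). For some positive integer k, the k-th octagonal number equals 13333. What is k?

67

Set n(3n−2) = 13333, giving 3n² − 2n − 13333 = 0.
The discriminant is 4 + 12·13333 = 160000, and √160000 = 400.
So n = (2 + 400) / 6 = 402/6 = 67.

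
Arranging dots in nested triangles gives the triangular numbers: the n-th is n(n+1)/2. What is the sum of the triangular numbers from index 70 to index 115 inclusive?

Σ i(i+1)/2 = (Σi² + Σi) / 2 over i = 70..115.
Σi = 6670 − 2415 = 4255 and Σi² = 513590 − 111895 = 401695.
(1·401695 + 1·4255) / 2 = 405950/2 = 202975.

202975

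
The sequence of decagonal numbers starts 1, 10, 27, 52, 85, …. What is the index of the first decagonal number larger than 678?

Solve n(4n−3) > 678 for integer n.
The largest n with value ≤ 678 is 13 (since 637 ≤ 678 < 742), so the first above is n = 14, value 742.

14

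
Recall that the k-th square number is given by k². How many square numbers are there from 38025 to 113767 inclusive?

The n-th square number is n².
Smallest index with value ≥ 38025: n = 195 (giving 38025).
Largest index with value ≤ 113767: n = 337 (giving 113569).
Indices 195 through 337: 143 terms.

143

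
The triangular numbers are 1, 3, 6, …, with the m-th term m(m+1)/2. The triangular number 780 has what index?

Set n(n+1)/2 = 780, giving n² + n − 1560 = 0.
The discriminant is 1 + 8·780 = 6241, and √6241 = 79.
So n = (-1 + 79) / 2 = 78/2 = 39.
Check: 39·40/2 = 780. ✓

39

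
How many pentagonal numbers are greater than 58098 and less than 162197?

132

The n-th pentagonal number is n(3n−1)/2.
Smallest index with value > 58098: n = 197 (giving 58115).
Largest index with value < 162197: n = 328 (giving 161212).
Indices 197 through 328: 132 terms.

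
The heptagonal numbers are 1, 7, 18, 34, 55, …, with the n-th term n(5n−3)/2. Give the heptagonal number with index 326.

The 326th heptagonal number is n(5n−3)/2 with n = 326.
326·(5·326 − 3)/2 = 326·1627/2 = 265201.

265201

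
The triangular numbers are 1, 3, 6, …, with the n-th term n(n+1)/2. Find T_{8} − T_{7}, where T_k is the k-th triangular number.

8

Consecutive triangular numbers differ by n: T_{8} − T_{7} = 8.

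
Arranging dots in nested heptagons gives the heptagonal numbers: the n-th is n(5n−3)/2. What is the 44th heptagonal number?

44·(5·44 − 3)/2 = 44·217/2 = 4774.

4774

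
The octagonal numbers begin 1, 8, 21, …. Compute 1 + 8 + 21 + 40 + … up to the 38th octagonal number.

55575

Σ i(3i−2) = 3Σi² − 2Σi over i = 1..38.
Σi = 741 and Σi² = 19019.
3·19019 − 2·741 = 55575.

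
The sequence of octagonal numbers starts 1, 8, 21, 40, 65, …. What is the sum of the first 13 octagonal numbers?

2275

Σ i(3i−2) = 3Σi² − 2Σi over i = 1..13.
Σi = 91 and Σi² = 819.
3·819 − 2·91 = 2275.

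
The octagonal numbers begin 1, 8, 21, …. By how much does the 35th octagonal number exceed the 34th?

Consecutive octagonal numbers differ by 6n − 5: here 6·35 − 5 = 205.

205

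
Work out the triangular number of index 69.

2415

69·70/2 = 4830/2 = 2415.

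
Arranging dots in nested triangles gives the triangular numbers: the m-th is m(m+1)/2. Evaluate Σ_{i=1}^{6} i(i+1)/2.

56

Σ i(i+1)/2 = (Σi² + Σi) / 2 over i = 1..6.
Σi = 21 and Σi² = 91.
(1·91 + 1·21) / 2 = 112/2 = 56.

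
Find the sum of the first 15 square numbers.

Σ_{i=1}^{15} i² = 15·16·31/6 = 1240.

1240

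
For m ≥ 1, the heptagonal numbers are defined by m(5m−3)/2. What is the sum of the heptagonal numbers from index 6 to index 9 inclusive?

530

Σ i(5i−3)/2 = (5Σi² − 3Σi) / 2 over i = 6..9.
Σi = 45 − 15 = 30 and Σi² = 285 − 55 = 230.
(5·230 − 3·30) / 2 = 1060/2 = 530.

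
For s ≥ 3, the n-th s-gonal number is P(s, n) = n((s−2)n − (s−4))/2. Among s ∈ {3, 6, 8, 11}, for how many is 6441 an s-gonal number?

s = 3: P(3, 113) = 6441. ✓
s = 6: P(6, 57) = 6441. ✓
s = 8: P(8, 46) = 6256 and P(8, 47) = 6533; 6441 is not s-gonal.
s = 11: P(11, 38) = 6365 and P(11, 39) = 6708; 6441 is not s-gonal.
Hits: s ∈ {3, 6} → 2.

2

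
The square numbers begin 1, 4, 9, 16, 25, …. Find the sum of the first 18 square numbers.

Σ_{i=1}^{18} i² = 18·19·37/6 = 2109.

2109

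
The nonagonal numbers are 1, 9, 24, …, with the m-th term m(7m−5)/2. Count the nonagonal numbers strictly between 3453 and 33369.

66

The n-th nonagonal number is n(7n−5)/2.
Smallest index with value > 3453: n = 32 (giving 3504).
Largest index with value < 33369: n = 97 (giving 32689).
Indices 32 through 97: 66 terms.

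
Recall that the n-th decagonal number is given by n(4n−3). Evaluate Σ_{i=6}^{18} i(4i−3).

Σ i(4i−3) = 4Σi² − 3Σi over i = 6..18.
Σi = 171 − 15 = 156 and Σi² = 2109 − 55 = 2054.
4·2054 − 3·156 = 7748.

7748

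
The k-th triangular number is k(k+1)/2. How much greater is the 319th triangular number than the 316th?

954

319·320/2 = 51040 and 316·317/2 = 50086.
Difference: 51040 − 50086 = 954.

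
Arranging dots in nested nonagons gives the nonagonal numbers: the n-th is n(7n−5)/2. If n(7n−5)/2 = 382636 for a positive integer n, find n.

331

Set n(7n−5)/2 = 382636, giving 7n² − 5n − 765272 = 0.
The discriminant is 25 + 56·382636 = 21427641, and √21427641 = 4629.
So n = (5 + 4629) / 14 = 4634/14 = 331.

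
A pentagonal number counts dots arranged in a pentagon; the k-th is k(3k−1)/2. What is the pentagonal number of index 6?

51

The 6th pentagonal number is n(3n−1)/2 with n = 6.
6·(3·6 − 1)/2 = 6·17/2 = 51.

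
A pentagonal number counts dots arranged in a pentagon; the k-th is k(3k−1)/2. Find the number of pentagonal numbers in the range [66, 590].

14

The n-th pentagonal number is n(3n−1)/2.
Smallest index with value ≥ 66: n = 7 (giving 70).
Largest index with value ≤ 590: n = 20 (giving 590).
Indices 7 through 20: 14 terms.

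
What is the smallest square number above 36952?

37249

Solve n² > 36952 for integer n.
The largest n with value ≤ 36952 is 192 (since 36864 ≤ 36952 < 37249), so the first above is n = 193, value 37249.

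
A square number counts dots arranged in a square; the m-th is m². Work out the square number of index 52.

2704

The 52nd square number is n² with n = 52.
52² = 2704.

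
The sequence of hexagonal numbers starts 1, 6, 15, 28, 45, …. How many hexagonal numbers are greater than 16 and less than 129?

The n-th hexagonal number is n(2n−1).
Smallest index with value > 16: n = 4 (giving 28).
Largest index with value < 129: n = 8 (giving 120).
Indices 4 through 8: 5 terms.

5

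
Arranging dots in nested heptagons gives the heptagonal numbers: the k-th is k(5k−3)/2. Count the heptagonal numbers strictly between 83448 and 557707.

The n-th heptagonal number is n(5n−3)/2.
Smallest index with value > 83448: n = 184 (giving 84364).
Largest index with value < 557707: n = 472 (giving 556252).
Indices 184 through 472: 289 terms.

289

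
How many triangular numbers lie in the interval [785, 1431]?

14

The n-th triangular number is n(n+1)/2.
Smallest index with value ≥ 785: n = 40 (giving 820).
Largest index with value ≤ 1431: n = 53 (giving 1431).
Indices 40 through 53: 14 terms.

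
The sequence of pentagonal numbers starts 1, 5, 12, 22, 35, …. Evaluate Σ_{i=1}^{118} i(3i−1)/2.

Σ i(3i−1)/2 = (3Σi² − Σi) / 2 over i = 1..118.
Σi = 7021 and Σi² = 554659.
(3·554659 − 1·7021) / 2 = 1656956/2 = 828478.

828478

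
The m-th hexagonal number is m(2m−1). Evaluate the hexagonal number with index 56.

6216

56·(2·56 − 1) = 56·111 = 6216.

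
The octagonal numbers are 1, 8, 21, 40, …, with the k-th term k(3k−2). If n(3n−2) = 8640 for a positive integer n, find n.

Set n(3n−2) = 8640, giving 3n² − 2n − 8640 = 0.
The discriminant is 4 + 12·8640 = 103684, and √103684 = 322.
So n = (2 + 322) / 6 = 324/6 = 54.
Check: 54·(3·54 − 2) = 8640. ✓

54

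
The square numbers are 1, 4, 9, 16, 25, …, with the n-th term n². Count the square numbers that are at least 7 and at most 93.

The n-th square number is n².
Smallest index with value ≥ 7: n = 3 (giving 9).
Largest index with value ≤ 93: n = 9 (giving 81).
Indices 3 through 9: 7 terms.

7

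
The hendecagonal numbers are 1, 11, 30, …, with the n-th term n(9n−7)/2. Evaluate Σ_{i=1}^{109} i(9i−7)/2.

Σ i(9i−7)/2 = (9Σi² − 7Σi) / 2 over i = 1..109.
Σi = 5995 and Σi² = 437635.
(9·437635 − 7·5995) / 2 = 3896750/2 = 1948375.

1948375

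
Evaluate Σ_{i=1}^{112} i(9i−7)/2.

2113552

Σ i(9i−7)/2 = (9Σi² − 7Σi) / 2 over i = 1..112.
Σi = 6328 and Σi² = 474600.
(9·474600 − 7·6328) / 2 = 4227104/2 = 2113552.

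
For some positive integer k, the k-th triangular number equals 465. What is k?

Set n(n+1)/2 = 465, giving n² + n − 930 = 0.
So n = (-1 + 61) / 2 = 60/2 = 30.

30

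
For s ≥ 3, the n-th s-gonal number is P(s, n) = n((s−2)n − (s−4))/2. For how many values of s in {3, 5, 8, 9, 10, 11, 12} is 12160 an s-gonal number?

s = 3: P(3, 155) = 12090 and P(3, 156) = 12246; 12160 is not s-gonal.
s = 5: P(5, 90) = 12105 and P(5, 91) = 12376; 12160 is not s-gonal.
s = 8: P(8, 64) = 12160. ✓
s = 9: P(9, 59) = 12036 and P(9, 60) = 12450; 12160 is not s-gonal.
s = 10: P(10, 55) = 11935 and P(10, 56) = 12376; 12160 is not s-gonal.
s = 11: P(11, 52) = 11986 and P(11, 53) = 12455; 12160 is not s-gonal.
s = 12: P(12, 49) = 11809 and P(12, 50) = 12300; 12160 is not s-gonal.
Hits: s ∈ {8} → 1.

1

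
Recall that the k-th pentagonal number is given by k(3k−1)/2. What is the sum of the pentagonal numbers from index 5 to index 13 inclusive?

1143

Σ i(3i−1)/2 = (3Σi² − Σi) / 2 over i = 5..13.
Σi = 91 − 10 = 81 and Σi² = 819 − 30 = 789.
(3·789 − 1·81) / 2 = 2286/2 = 1143.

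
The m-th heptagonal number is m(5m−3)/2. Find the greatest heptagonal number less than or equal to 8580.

8323

Solve n(5n−3)/2 ≤ 8580 for integer n.
n = 58 gives 8323 ≤ 8580, while n = 59 gives 8614 > 8580; so the answer is 8323.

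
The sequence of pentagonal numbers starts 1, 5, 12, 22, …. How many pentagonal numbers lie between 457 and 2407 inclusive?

23

The n-th pentagonal number is n(3n−1)/2.
Smallest index with value ≥ 457: n = 18 (giving 477).
Largest index with value ≤ 2407: n = 40 (giving 2380).
Indices 18 through 40: 23 terms.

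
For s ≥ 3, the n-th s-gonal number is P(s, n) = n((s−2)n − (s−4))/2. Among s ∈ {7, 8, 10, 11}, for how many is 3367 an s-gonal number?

1

s = 7: P(7, 37) = 3367. ✓
s = 8: P(8, 33) = 3201 and P(8, 34) = 3400; 3367 is not s-gonal.
s = 10: P(10, 29) = 3277 and P(10, 30) = 3510; 3367 is not s-gonal.
s = 11: P(11, 27) = 3186 and P(11, 28) = 3430; 3367 is not s-gonal.
Hits: s ∈ {7} → 1.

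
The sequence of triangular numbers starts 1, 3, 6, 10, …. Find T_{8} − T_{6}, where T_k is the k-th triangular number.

15

8·9/2 = 36 and 6·7/2 = 21.
Difference: 36 − 21 = 15.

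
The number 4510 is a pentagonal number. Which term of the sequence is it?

55

Set n(3n−1)/2 = 4510, giving 3n² − n − 9020 = 0.
So n = (1 + 329) / 6 = 330/6 = 55.
Check: 55·(3·55 − 1)/2 = 4510. ✓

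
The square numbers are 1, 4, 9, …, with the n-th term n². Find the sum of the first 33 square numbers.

12529

Σ_{i=1}^{33} i² = 33·34·67/6 = 12529.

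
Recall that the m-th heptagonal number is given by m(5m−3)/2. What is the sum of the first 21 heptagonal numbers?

Σ i(5i−3)/2 = (5Σi² − 3Σi) / 2 over i = 1..21.
Σi = 231 and Σi² = 3311.
(5·3311 − 3·231) / 2 = 15862/2 = 7931.

7931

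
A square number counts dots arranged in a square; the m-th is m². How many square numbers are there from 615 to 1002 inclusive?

The n-th square number is n².
Smallest index with value ≥ 615: n = 25 (giving 625).
Largest index with value ≤ 1002: n = 31 (giving 961).
Indices 25 through 31: 7 terms.

7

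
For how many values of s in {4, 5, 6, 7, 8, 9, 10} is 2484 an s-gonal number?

s = 4: P(4, 49) = 2401 and P(4, 50) = 2500; 2484 is not s-gonal.
s = 5: P(5, 40) = 2380 and P(5, 41) = 2501; 2484 is not s-gonal.
s = 6: P(6, 35) = 2415 and P(6, 36) = 2556; 2484 is not s-gonal.
s = 7: P(7, 31) = 2356 and P(7, 32) = 2512; 2484 is not s-gonal.
s = 8: P(8, 29) = 2465 and P(8, 30) = 2640; 2484 is not s-gonal.
s = 9: P(9, 27) = 2484. ✓
s = 10: P(10, 25) = 2425 and P(10, 26) = 2626; 2484 is not s-gonal.
Hits: s ∈ {9} → 1.

1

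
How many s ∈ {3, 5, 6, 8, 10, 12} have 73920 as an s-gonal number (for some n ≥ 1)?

1

s = 3: P(3, 384) = 73920. ✓
s = 5: P(5, 222) = 73815 and P(5, 223) = 74482; 73920 is not s-gonal.
s = 6: P(6, 192) = 73536 and P(6, 193) = 74305; 73920 is not s-gonal.
s = 8: P(8, 157) = 73633 and P(8, 158) = 74576; 73920 is not s-gonal.
s = 10: P(10, 136) = 73576 and P(10, 137) = 74665; 73920 is not s-gonal.
s = 12: P(12, 121) = 72721 and P(12, 122) = 73932; 73920 is not s-gonal.
Hits: s ∈ {3} → 1.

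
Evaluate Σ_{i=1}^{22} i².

3795

Σ_{i=1}^{22} i² = 22·23·45/6 = 3795.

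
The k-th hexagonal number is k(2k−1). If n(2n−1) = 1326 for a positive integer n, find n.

Set n(2n−1) = 1326, giving 2n² − n − 1326 = 0.
So n = (1 + 103) / 4 = 104/4 = 26.
Check: 26·(2·26 − 1) = 1326. ✓

26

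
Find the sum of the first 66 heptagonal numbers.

Σ i(5i−3)/2 = (5Σi² − 3Σi) / 2 over i = 1..66.
Σi = 2211 and Σi² = 98021.
(5·98021 − 3·2211) / 2 = 483472/2 = 241736.

241736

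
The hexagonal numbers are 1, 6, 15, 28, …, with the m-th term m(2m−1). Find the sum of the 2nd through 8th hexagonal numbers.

Σ i(2i−1) = 2Σi² − Σi over i = 2..8.
Σi = 36 − 1 = 35 and Σi² = 204 − 1 = 203.
2·203 − 1·35 = 371.

371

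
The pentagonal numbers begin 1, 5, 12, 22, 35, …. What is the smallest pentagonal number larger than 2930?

3015

Solve n(3n−1)/2 > 2930 for integer n.
The largest n with value ≤ 2930 is 44 (since 2882 ≤ 2930 < 3015), so the first above is n = 45, value 3015.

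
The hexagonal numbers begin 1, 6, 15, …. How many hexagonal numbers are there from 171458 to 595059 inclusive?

252

The n-th hexagonal number is n(2n−1).
Smallest index with value ≥ 171458: n = 294 (giving 172578).
Largest index with value ≤ 595059: n = 545 (giving 593505).
Indices 294 through 545: 252 terms.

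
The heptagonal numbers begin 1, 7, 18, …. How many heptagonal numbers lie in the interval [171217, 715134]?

274

The n-th heptagonal number is n(5n−3)/2.
Smallest index with value ≥ 171217: n = 262 (giving 171217).
Largest index with value ≤ 715134: n = 535 (giving 714760).
Indices 262 through 535: 274 terms.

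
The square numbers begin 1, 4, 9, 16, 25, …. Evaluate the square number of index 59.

3481

The 59th square number is n² with n = 59.
59² = 3481.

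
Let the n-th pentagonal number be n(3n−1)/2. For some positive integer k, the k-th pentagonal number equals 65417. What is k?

209

Set n(3n−1)/2 = 65417, giving 3n² − n − 130834 = 0.
So n = (1 + 1253) / 6 = 1254/6 = 209.
Check: 209·(3·209 − 1)/2 = 65417. ✓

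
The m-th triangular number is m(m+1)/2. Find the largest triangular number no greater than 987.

Solve n(n+1)/2 ≤ 987 for integer n.
n = 43 gives 946 ≤ 987, while n = 44 gives 990 > 987; so the answer is 946.

946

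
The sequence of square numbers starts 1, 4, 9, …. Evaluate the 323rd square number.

104329

323² = 104329.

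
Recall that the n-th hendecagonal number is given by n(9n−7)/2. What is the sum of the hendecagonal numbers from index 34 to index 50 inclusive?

134283

Σ i(9i−7)/2 = (9Σi² − 7Σi) / 2 over i = 34..50.
Σi = 1275 − 561 = 714 and Σi² = 42925 − 12529 = 30396.
(9·30396 − 7·714) / 2 = 268566/2 = 134283.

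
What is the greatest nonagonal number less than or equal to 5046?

4959

Solve n(7n−5)/2 ≤ 5046 for integer n.
n = 38 gives 4959 ≤ 5046, while n = 39 gives 5226 > 5046; so the answer is 4959.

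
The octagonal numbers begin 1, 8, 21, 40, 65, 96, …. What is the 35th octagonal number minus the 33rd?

35·(3·35 − 2) = 3605 and 33·(3·33 − 2) = 3201.
Difference: 3605 − 3201 = 404.

404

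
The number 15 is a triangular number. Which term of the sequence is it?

5

Set n(n+1)/2 = 15, giving n² + n − 30 = 0.
The discriminant is 1 + 8·15 = 121, and √121 = 11.
So n = (-1 + 11) / 2 = 10/2 = 5.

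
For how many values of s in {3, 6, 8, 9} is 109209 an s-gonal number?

1

s = 3: P(3, 466) = 108811 and P(3, 467) = 109278; 109209 is not s-gonal.
s = 6: P(6, 233) = 108345 and P(6, 234) = 109278; 109209 is not s-gonal.
s = 8: P(8, 191) = 109061 and P(8, 192) = 110208; 109209 is not s-gonal.
s = 9: P(9, 177) = 109209. ✓
Hits: s ∈ {9} → 1.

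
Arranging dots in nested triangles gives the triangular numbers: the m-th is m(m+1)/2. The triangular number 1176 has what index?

Set n(n+1)/2 = 1176, giving n² + n − 2352 = 0.
The discriminant is 1 + 8·1176 = 9409, and √9409 = 97.
So n = (-1 + 97) / 2 = 96/2 = 48.
Check: 48·49/2 = 1176. ✓

48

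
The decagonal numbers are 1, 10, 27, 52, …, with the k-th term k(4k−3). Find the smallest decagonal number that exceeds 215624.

216457

Solve n(4n−3) > 215624 for integer n.
The largest n with value ≤ 215624 is 232 (since 214600 ≤ 215624 < 216457), so the first above is n = 233, value 216457.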